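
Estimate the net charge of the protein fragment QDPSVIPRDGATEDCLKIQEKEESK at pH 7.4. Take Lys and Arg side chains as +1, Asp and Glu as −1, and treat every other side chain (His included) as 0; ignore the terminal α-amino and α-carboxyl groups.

Positive (K, R): R8, K17, K21, K25 → +4.
Negative (D, E): D2, D9, E13, D14, E20, E22, E23 → −7.
Net charge = (+4) + (−7) = −3.

-3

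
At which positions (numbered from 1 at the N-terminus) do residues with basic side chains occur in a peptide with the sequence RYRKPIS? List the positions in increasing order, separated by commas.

1, 3, 4

Lysine (K), arginine (R), and histidine (H) have basic, nitrogen-containing side chains.
Matching residues: R1, R3, K4.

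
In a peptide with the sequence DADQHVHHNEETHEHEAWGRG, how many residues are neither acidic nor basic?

9

Acidic: D, E. Basic: K, R, H. All other residues are neither.
Matching residues: A2, Q4, V6, N9, T12, A17, W18, G19, G21.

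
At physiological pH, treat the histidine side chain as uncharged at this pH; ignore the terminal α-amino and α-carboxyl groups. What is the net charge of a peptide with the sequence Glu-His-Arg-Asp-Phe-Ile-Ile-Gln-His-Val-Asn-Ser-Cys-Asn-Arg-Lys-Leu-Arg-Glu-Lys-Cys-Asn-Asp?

At pH ~7.4 the Lys and Arg side chains are protonated (+1), the Asp and Glu side chains are deprotonated (−1), and with His taken as neutral all other side chains carry no charge.
Positive (K, R): Arg3, Arg15, Lys16, Arg18, Lys20 → +5.
Negative (D, E): Glu1, Asp4, Glu19, Asp23 → −4.
Net charge = (+5) + (−4) = +1.

+1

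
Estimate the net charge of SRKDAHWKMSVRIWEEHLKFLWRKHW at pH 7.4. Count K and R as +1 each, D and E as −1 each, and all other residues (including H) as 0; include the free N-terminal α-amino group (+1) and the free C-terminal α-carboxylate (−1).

Positive (K, R): R2, K3, K8, R12, K19, R23, K24 → +7.
Negative (D, E): D4, E15, E16 → −3.
The N-terminus (+1) and C-terminus (−1) cancel.
Net charge = (+7) + (−3) = +4.

+4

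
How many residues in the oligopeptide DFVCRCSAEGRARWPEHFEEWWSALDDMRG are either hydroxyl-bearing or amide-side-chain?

Hydroxyl-bearing: S, T, Y. Amide-side-chain: N, Q.
Hydroxyl-bearing residues here: S7, S23 (2).
Amide-side-chain residues here: none (0).
The two groups share no amino acid, so total = 2 + 0 = 2.

2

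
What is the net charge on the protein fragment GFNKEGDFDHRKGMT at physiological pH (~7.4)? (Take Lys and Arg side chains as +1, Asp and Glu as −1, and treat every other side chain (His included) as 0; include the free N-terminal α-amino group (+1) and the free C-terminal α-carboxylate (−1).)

Positive (K, R): K4, R11, K12 → +3.
Negative (D, E): E5, D7, D9 → −3.
The N-terminus (+1) and C-terminus (−1) cancel.
Net charge = (+3) + (−3) = 0.

0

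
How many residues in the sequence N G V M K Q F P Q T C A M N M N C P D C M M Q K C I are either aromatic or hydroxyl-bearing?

Aromatic: F, W, Y. Hydroxyl-bearing: S, T, Y.
Aromatic residues here: F7 (1).
Hydroxyl-bearing residues here: T10 (1).
(Y belongs to both groups, but none appear in this sequence.) Total = 1 + 1 = 2.

2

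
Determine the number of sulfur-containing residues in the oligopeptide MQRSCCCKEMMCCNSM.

The sulfur-bearing residues are cysteine (–SH) and methionine (–S–CH₃).
Matching residues: M1, C5, C6, C7, M10, M11, C12, C13, M16.

9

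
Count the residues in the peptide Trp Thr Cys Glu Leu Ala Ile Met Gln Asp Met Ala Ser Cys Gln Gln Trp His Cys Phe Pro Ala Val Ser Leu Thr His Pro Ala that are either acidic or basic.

4

Acidic: D, E. Basic: H, K, R.
Acidic residues here: Glu4, Asp10 (2).
Basic residues here: His18, His27 (2).
The two groups share no amino acid, so total = 2 + 2 = 4.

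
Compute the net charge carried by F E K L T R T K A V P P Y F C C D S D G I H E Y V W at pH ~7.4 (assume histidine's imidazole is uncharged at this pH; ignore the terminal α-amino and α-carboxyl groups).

Near pH 7.4, K and R contribute +1 each, D and E contribute −1 each, and every other side chain (His included, as stated) is uncharged.
Positive (K, R): K3, R6, K8 → +3.
Negative (D, E): E2, D17, D19, E23 → −4.
Net charge = (+3) + (−4) = −1.

-1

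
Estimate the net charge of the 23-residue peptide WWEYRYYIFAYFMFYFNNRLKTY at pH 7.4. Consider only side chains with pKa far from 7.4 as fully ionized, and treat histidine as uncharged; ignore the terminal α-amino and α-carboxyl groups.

At pH ~7.4 the Lys and Arg side chains are protonated (+1), the Asp and Glu side chains are deprotonated (−1), and with His taken as neutral all other side chains carry no charge.
Positive (K, R): R5, R19, K21 → +3.
Negative (D, E): E3 → −1.
Net charge = (+3) + (−1) = +2.

+2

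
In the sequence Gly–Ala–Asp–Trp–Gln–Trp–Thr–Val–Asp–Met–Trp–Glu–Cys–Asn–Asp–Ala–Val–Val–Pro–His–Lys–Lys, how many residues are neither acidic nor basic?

15

Acidic: D, E. Basic: K, R, H. All other residues are neither.
Matching residues: Gly1, Ala2, Trp4, Gln5, Trp6, Thr7, Val8, Met10, Trp11, Cys13, Asn14, Ala16, Val17, Val18, Pro19.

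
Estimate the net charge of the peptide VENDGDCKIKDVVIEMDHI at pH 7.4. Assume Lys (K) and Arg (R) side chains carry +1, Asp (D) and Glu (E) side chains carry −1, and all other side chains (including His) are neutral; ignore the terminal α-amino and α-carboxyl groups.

Positive (K, R): K8, K10 → +2.
Negative (D, E): E2, D4, D6, D11, E15, D17 → −6.
Net charge = (+2) + (−6) = −4.

-4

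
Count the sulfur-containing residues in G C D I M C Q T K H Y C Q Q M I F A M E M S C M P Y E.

9

The sulfur-bearing residues are cysteine (–SH) and methionine (–S–CH₃).
Matching residues: C2, M5, C6, C12, M15, M19, M21, C23, M24.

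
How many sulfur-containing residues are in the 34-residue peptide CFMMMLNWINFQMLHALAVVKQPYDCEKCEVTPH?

The sulfur-bearing residues are cysteine (–SH) and methionine (–S–CH₃).
Matching residues: C1, M3, M4, M5, M13, C26, C29.

7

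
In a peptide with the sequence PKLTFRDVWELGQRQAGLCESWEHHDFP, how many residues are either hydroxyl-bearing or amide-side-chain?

4

Hydroxyl-bearing: S, T, Y. Amide-side-chain: N, Q.
Hydroxyl-bearing residues here: T4, S21 (2).
Amide-side-chain residues here: Q13, Q15 (2).
The two groups share no amino acid, so total = 2 + 2 = 4.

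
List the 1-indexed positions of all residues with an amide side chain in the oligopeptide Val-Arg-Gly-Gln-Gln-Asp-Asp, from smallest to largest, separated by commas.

4, 5

Only N (asparagine) and Q (glutamine) carry a side-chain carboxamide.
Matching residues: Gln4, Gln5.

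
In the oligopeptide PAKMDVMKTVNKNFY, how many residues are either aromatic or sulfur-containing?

4

Aromatic: F, W, Y. Sulfur-containing: C, M.
Aromatic residues here: F14, Y15 (2).
Sulfur-containing residues here: M4, M7 (2).
The two groups share no amino acid, so total = 2 + 2 = 4.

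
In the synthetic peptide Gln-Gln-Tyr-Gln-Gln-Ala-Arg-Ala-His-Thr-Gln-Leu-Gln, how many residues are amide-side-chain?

6

Asparagine (N) and glutamine (Q) have uncharged amide side chains.
Matching residues: Gln1, Gln2, Gln4, Gln5, Gln11, Gln13.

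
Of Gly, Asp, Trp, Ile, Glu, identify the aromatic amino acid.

Phenylalanine (F), tryptophan (W), and tyrosine (Y) have aromatic ring side chains.
Of the listed options, only Trp belongs to this group.

Trp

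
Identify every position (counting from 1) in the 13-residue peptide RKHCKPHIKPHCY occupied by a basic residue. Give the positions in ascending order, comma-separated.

Matching residues: R1, K2, H3, K5, H7, K9, H11.

1, 2, 3, 5, 7, 9, 11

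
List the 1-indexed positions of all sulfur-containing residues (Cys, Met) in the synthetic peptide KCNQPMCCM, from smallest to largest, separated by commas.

2, 6, 7, 8, 9

Matching residues: C2, M6, C7, C8, M9.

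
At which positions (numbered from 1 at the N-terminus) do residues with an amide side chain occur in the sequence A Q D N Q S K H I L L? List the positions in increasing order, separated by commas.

2, 4, 5

The amide-side-chain residues are Asn (N) and Gln (Q).
Matching residues: Q2, N4, Q5.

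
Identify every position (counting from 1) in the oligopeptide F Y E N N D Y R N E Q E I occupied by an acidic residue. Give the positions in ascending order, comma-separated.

3, 6, 10, 12

Only D (aspartate) and E (glutamate) carry a side-chain carboxylic acid.
Matching residues: E3, D6, E10, E12.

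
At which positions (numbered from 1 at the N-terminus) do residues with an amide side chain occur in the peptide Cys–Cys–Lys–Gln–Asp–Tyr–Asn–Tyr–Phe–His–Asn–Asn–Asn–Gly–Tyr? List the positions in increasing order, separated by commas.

4, 7, 11, 12, 13

Asparagine (N) and glutamine (Q) have uncharged amide side chains.
Matching residues: Gln4, Asn7, Asn11, Asn12, Asn13.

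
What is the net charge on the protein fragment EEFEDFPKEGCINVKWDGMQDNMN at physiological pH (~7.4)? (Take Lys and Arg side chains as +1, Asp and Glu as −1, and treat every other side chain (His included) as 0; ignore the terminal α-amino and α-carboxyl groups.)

-5

Positive (K, R): K8, K15 → +2.
Negative (D, E): E1, E2, E4, D5, E9, D17, D21 → −7.
Net charge = (+2) + (−7) = −5.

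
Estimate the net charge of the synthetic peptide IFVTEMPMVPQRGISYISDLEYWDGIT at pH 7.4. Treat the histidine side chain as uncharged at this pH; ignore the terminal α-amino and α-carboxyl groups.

At pH ~7.4 the Lys and Arg side chains are protonated (+1), the Asp and Glu side chains are deprotonated (−1), and with His taken as neutral all other side chains carry no charge.
Positive (K, R): R12 → +1.
Negative (D, E): E5, D19, E21, D24 → −4.
Net charge = (+1) + (−4) = −3.

-3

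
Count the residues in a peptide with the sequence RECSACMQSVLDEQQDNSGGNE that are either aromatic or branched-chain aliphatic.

Aromatic: F, W, Y. Branched-chain aliphatic: I, L, V.
Aromatic residues here: none (0).
Branched-chain aliphatic residues here: V10, L11 (2).
The two groups share no amino acid, so total = 0 + 2 = 2.

2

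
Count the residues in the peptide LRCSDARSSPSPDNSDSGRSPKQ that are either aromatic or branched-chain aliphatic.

Aromatic: F, W, Y. Branched-chain aliphatic: I, L, V.
Aromatic residues here: none (0).
Branched-chain aliphatic residues here: L1 (1).
The two groups share no amino acid, so total = 0 + 1 = 1.

1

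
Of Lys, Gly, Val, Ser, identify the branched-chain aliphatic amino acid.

V, L, and I make up the branched-chain aliphatic group.
Of the listed options, only Val belongs to this group.

Val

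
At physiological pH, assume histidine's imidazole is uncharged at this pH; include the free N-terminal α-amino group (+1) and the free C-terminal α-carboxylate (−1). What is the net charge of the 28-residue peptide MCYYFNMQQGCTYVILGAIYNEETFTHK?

-1

The side chains ionized at physiological pH are Lys/Arg (+1) and Asp/Glu (−1); with His treated as neutral, nothing else contributes.
Positive (K, R): K28 → +1.
Negative (D, E): E22, E23 → −2.
The N-terminus (+1) and C-terminus (−1) cancel.
Net charge = (+1) + (−2) = −1.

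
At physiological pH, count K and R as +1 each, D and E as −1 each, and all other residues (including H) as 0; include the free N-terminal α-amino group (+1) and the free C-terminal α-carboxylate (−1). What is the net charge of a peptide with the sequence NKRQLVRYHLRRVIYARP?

+6

Positive (K, R): K2, R3, R7, R11, R12, R17 → +6.
Negative (D, E): none → −0.
The N-terminus (+1) and C-terminus (−1) cancel.
Net charge = (+6) + (−0) = +6.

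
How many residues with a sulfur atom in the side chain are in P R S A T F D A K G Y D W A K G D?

0

Cysteine (C, thiol) and methionine (M, thioether) are the two sulfur-containing amino acids.
None of the 17 residues belong to this group.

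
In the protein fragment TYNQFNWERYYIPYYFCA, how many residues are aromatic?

8

F, W, and Y each carry an aromatic ring on the side chain.
Matching residues: Y2, F5, W7, Y10, Y11, Y14, Y15, F16.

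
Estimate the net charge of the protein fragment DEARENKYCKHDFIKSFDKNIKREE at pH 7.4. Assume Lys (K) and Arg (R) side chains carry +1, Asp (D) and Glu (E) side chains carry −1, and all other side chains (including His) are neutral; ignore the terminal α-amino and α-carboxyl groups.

Positive (K, R): R4, K7, K10, K15, K19, K22, R23 → +7.
Negative (D, E): D1, E2, E5, D12, D18, E24, E25 → −7.
Net charge = (+7) + (−7) = 0.

0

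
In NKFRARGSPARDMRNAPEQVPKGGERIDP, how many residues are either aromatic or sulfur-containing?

2

Aromatic: F, W, Y. Sulfur-containing: C, M.
Aromatic residues here: F3 (1).
Sulfur-containing residues here: M13 (1).
The two groups share no amino acid, so total = 1 + 1 = 2.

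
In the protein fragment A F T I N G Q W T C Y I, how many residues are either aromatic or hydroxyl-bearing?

Aromatic: F, W, Y. Hydroxyl-bearing: S, T, Y.
Aromatic residues here: F2, W8, Y11 (3).
Hydroxyl-bearing residues here: T3, T9, Y11 (3).
Y is in both groups, so the 1 Y residue must not be double-counted.
Total = 3 + 3 − 1 = 5.

5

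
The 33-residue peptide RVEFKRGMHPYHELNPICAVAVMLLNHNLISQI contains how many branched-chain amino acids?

10

V, L, and I make up the branched-chain aliphatic group.
Matching residues: V2, L14, I17, V20, V22, L24, L25, L29, I30, I33.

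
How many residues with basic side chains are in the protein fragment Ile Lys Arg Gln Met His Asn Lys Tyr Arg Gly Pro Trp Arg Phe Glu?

Lysine (K), arginine (R), and histidine (H) have basic, nitrogen-containing side chains.
Matching residues: Lys2, Arg3, His6, Lys8, Arg10, Arg14.

6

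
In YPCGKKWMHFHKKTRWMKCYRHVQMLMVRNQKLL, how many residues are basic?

K, R, and H are the three residues with basic side chains (ε-amine, guanidinium, and imidazole respectively).
Matching residues: K5, K6, H9, H11, K12, K13, R15, K18, R21, H22, R29, K32.

12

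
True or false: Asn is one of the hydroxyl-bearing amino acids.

False

Serine (S), threonine (T), and tyrosine (Y) each carry a hydroxyl group on the side chain.
Asparagine is not in this group.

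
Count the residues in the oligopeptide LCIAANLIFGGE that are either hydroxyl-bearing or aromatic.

1

Hydroxyl-bearing: S, T, Y. Aromatic: F, W, Y.
Hydroxyl-bearing residues here: none (0).
Aromatic residues here: F9 (1).
(Y belongs to both groups, but none appear in this sequence.) Total = 0 + 1 = 1.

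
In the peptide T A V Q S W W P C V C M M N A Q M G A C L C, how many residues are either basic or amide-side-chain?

Basic: H, K, R. Amide-side-chain: N, Q.
Basic residues here: none (0).
Amide-side-chain residues here: Q4, N14, Q16 (3).
The two groups share no amino acid, so total = 0 + 3 = 3.

3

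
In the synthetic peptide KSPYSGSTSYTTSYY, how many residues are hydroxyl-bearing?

S, T, and Y are the three residues with a side-chain hydroxyl.
Matching residues: S2, Y4, S5, S7, T8, S9, Y10, T11, T12, S13, Y14, Y15.

12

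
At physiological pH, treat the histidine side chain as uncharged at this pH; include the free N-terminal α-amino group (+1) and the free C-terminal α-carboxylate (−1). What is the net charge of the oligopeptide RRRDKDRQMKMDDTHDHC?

Near pH 7.4, K and R contribute +1 each, D and E contribute −1 each, and every other side chain (His included, as stated) is uncharged.
Positive (K, R): R1, R2, R3, K5, R7, K10 → +6.
Negative (D, E): D4, D6, D12, D13, D16 → −5.
The N-terminus (+1) and C-terminus (−1) cancel.
Net charge = (+6) + (−5) = +1.

+1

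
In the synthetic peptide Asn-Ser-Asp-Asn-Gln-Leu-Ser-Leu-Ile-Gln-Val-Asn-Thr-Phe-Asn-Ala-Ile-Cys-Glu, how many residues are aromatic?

1

The aromatic amino acids are Phe (F, benzyl), Trp (W, indole), and Tyr (Y, phenol).
Matching residues: Phe14.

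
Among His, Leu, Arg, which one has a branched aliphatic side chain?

Leu

Valine (V), leucine (L), and isoleucine (I) are the branched-chain amino acids.
Of the listed options, only Leu belongs to this group.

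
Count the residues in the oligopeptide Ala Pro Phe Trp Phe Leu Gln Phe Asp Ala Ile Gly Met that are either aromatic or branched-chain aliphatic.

6

Aromatic: F, W, Y. Branched-chain aliphatic: I, L, V.
Aromatic residues here: Phe3, Trp4, Phe5, Phe8 (4).
Branched-chain aliphatic residues here: Leu6, Ile11 (2).
The two groups share no amino acid, so total = 4 + 2 = 6.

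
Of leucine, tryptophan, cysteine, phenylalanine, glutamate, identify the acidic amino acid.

Aspartate (D) and glutamate (E) have carboxylic-acid side chains and are the acidic amino acids.
Of the listed options, only glutamate belongs to this group.

glutamate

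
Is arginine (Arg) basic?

Yes

K, R, and H are the three residues with basic side chains (ε-amine, guanidinium, and imidazole respectively).
Arginine is in this group.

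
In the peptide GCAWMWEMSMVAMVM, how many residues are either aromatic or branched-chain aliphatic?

Aromatic: F, W, Y. Branched-chain aliphatic: I, L, V.
Aromatic residues here: W4, W6 (2).
Branched-chain aliphatic residues here: V11, V14 (2).
The two groups share no amino acid, so total = 2 + 2 = 4.

4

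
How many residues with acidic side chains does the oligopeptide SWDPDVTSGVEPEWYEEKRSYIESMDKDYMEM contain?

Only D (aspartate) and E (glutamate) carry a side-chain carboxylic acid.
Matching residues: D3, D5, E11, E13, E16, E17, E23, D26, D28, E31.

10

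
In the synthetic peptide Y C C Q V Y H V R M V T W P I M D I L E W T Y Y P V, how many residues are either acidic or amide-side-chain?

3

Acidic: D, E. Amide-side-chain: N, Q.
Acidic residues here: D17, E20 (2).
Amide-side-chain residues here: Q4 (1).
The two groups share no amino acid, so total = 2 + 1 = 3.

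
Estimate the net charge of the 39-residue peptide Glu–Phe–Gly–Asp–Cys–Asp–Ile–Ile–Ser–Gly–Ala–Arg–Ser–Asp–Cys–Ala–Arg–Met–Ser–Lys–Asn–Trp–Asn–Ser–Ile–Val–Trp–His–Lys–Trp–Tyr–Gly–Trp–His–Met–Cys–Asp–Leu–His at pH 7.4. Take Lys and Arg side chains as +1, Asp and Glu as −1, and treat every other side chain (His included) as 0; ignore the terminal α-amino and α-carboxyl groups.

-1

Positive (K, R): Arg12, Arg17, Lys20, Lys29 → +4.
Negative (D, E): Glu1, Asp4, Asp6, Asp14, Asp37 → −5.
Net charge = (+4) + (−5) = −1.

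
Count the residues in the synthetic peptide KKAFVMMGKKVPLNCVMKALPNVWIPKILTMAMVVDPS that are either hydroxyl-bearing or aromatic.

Hydroxyl-bearing: S, T, Y. Aromatic: F, W, Y.
Hydroxyl-bearing residues here: T30, S38 (2).
Aromatic residues here: F4, W24 (2).
(Y belongs to both groups, but none appear in this sequence.) Total = 2 + 2 = 4.

4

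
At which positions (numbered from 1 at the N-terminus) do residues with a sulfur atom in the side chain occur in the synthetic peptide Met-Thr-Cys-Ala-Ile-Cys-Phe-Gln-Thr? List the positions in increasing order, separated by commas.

1, 3, 6

Only Cys (C) and Met (M) have a sulfur atom in the side chain.
Matching residues: Met1, Cys3, Cys6.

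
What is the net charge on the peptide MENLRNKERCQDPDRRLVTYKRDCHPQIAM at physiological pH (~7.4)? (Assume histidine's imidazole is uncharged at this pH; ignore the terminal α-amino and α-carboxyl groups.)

+2

At pH ~7.4 the Lys and Arg side chains are protonated (+1), the Asp and Glu side chains are deprotonated (−1), and with His taken as neutral all other side chains carry no charge.
Positive (K, R): R5, K7, R9, R15, R16, K21, R22 → +7.
Negative (D, E): E2, E8, D12, D14, D23 → −5.
Net charge = (+7) + (−5) = +2.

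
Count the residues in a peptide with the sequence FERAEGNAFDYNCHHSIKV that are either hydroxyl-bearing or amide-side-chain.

Hydroxyl-bearing: S, T, Y. Amide-side-chain: N, Q.
Hydroxyl-bearing residues here: Y11, S16 (2).
Amide-side-chain residues here: N7, N12 (2).
The two groups share no amino acid, so total = 2 + 2 = 4.

4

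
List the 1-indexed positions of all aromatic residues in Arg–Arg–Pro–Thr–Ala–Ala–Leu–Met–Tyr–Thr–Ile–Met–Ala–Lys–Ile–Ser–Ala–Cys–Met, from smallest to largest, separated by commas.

9

F, W, and Y each carry an aromatic ring on the side chain.
Matching residues: Tyr9.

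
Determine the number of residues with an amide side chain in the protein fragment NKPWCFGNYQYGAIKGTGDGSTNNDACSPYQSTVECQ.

7

The amide-side-chain residues are Asn (N) and Gln (Q).
Matching residues: N1, N8, Q10, N23, N24, Q31, Q37.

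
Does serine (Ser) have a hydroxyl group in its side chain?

Serine (S), threonine (T), and tyrosine (Y) each carry a hydroxyl group on the side chain.
Serine is in this group.

Yes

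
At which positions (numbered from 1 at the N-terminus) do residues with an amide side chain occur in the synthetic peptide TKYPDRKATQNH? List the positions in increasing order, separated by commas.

10, 11

The amide-side-chain residues are Asn (N) and Gln (Q).
Matching residues: Q10, N11.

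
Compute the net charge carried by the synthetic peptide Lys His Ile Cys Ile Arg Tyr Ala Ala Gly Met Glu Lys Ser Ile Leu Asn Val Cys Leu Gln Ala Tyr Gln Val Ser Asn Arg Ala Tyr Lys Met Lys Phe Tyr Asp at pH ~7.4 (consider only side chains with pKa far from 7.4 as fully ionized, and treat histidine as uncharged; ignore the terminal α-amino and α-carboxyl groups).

+4

Near pH 7.4, K and R contribute +1 each, D and E contribute −1 each, and every other side chain (His included, as stated) is uncharged.
Positive (K, R): Lys1, Arg6, Lys13, Arg28, Lys31, Lys33 → +6.
Negative (D, E): Glu12, Asp36 → −2.
Net charge = (+6) + (−2) = +4.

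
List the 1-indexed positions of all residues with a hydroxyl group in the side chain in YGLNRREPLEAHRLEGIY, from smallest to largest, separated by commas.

1, 18

S, T, and Y are the three residues with a side-chain hydroxyl.
Matching residues: Y1, Y18.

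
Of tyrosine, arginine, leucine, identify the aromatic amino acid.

Phenylalanine (F), tryptophan (W), and tyrosine (Y) have aromatic ring side chains.
Of the listed options, only tyrosine belongs to this group.

tyrosine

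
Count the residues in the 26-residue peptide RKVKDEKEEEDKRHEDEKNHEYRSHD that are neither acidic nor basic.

Acidic: D, E. Basic: K, R, H. All other residues are neither.
Matching residues: V3, N19, Y22, S24.

4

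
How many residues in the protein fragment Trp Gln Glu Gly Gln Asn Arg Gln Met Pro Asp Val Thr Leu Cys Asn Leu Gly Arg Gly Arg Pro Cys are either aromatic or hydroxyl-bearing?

2

Aromatic: F, W, Y. Hydroxyl-bearing: S, T, Y.
Aromatic residues here: Trp1 (1).
Hydroxyl-bearing residues here: Thr13 (1).
(Y belongs to both groups, but none appear in this sequence.) Total = 1 + 1 = 2.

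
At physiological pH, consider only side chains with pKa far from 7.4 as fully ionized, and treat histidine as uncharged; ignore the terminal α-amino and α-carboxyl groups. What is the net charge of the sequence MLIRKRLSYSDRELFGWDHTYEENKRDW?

At pH ~7.4 the Lys and Arg side chains are protonated (+1), the Asp and Glu side chains are deprotonated (−1), and with His taken as neutral all other side chains carry no charge.
Positive (K, R): R4, K5, R6, R12, K25, R26 → +6.
Negative (D, E): D11, E13, D18, E22, E23, D27 → −6.
Net charge = (+6) + (−6) = 0.

0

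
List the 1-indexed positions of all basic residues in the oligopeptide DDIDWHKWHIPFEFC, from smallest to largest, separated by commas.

6, 7, 9

Lysine (K), arginine (R), and histidine (H) have basic, nitrogen-containing side chains.
Matching residues: H6, K7, H9.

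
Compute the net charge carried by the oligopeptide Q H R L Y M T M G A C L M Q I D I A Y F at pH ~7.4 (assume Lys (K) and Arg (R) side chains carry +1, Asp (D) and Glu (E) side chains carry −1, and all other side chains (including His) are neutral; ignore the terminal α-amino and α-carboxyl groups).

Positive (K, R): R3 → +1.
Negative (D, E): D16 → −1.
Net charge = (+1) + (−1) = 0.

0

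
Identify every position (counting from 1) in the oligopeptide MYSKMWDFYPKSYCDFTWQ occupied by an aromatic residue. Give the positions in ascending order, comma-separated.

2, 6, 8, 9, 13, 16, 18

F, W, and Y each carry an aromatic ring on the side chain.
Matching residues: Y2, W6, F8, Y9, Y13, F16, W18.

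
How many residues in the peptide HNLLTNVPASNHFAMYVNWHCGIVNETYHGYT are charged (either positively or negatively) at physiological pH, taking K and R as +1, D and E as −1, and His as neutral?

1

Charged side chains at pH ~7.4: K, R (positive); D, E (negative).
Matching residues: E26.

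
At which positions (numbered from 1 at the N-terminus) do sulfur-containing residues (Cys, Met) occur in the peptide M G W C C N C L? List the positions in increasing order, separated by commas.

1, 4, 5, 7

Matching residues: M1, C4, C5, C7.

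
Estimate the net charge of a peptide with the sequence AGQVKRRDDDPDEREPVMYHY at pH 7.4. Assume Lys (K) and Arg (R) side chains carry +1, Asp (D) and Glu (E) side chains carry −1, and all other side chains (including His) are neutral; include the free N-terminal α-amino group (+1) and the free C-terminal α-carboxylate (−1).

-2

Positive (K, R): K5, R6, R7, R14 → +4.
Negative (D, E): D8, D9, D10, D12, E13, E15 → −6.
The N-terminus (+1) and C-terminus (−1) cancel.
Net charge = (+4) + (−6) = −2.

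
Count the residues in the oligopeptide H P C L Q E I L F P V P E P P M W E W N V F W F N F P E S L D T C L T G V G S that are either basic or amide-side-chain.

Basic: H, K, R. Amide-side-chain: N, Q.
Basic residues here: H1 (1).
Amide-side-chain residues here: Q5, N20, N25 (3).
The two groups share no amino acid, so total = 1 + 3 = 4.

4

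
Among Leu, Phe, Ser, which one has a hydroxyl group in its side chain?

Ser

Serine (S), threonine (T), and tyrosine (Y) each carry a hydroxyl group on the side chain.
Of the listed options, only Ser belongs to this group.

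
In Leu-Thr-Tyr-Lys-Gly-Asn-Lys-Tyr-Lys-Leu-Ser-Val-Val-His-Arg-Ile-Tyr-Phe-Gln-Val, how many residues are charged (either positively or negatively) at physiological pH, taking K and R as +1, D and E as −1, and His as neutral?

Charged side chains at pH ~7.4: K, R (positive); D, E (negative).
Matching residues: Lys4, Lys7, Lys9, Arg15.

4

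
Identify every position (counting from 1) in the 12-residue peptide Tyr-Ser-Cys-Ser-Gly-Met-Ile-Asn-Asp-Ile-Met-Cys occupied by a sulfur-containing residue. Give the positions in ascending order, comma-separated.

3, 6, 11, 12

Cysteine (C, thiol) and methionine (M, thioether) are the two sulfur-containing amino acids.
Matching residues: Cys3, Met6, Met11, Cys12.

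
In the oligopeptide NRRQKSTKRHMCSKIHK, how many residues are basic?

K, R, and H are the three residues with basic side chains (ε-amine, guanidinium, and imidazole respectively).
Matching residues: R2, R3, K5, K8, R9, H10, K14, H16, K17.

9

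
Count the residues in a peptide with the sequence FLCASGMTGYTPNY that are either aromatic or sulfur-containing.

Aromatic: F, W, Y. Sulfur-containing: C, M.
Aromatic residues here: F1, Y10, Y14 (3).
Sulfur-containing residues here: C3, M7 (2).
The two groups share no amino acid, so total = 3 + 2 = 5.

5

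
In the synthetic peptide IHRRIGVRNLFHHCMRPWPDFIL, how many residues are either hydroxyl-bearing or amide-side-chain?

1

Hydroxyl-bearing: S, T, Y. Amide-side-chain: N, Q.
Hydroxyl-bearing residues here: none (0).
Amide-side-chain residues here: N9 (1).
The two groups share no amino acid, so total = 0 + 1 = 1.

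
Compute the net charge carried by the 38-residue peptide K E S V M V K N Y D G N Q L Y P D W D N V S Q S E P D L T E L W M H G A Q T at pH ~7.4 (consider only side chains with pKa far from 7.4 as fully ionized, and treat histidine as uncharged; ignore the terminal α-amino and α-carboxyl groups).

-5

Near pH 7.4, K and R contribute +1 each, D and E contribute −1 each, and every other side chain (His included, as stated) is uncharged.
Positive (K, R): K1, K7 → +2.
Negative (D, E): E2, D10, D17, D19, E25, D27, E30 → −7.
Net charge = (+2) + (−7) = −5.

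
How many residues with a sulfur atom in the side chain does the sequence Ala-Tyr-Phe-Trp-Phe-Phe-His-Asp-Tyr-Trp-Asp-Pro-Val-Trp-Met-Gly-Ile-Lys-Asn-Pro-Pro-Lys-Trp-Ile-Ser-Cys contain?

2

Cysteine (C, thiol) and methionine (M, thioether) are the two sulfur-containing amino acids.
Matching residues: Met15, Cys26.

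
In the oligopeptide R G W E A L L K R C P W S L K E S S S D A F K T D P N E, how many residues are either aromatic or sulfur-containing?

4

Aromatic: F, W, Y. Sulfur-containing: C, M.
Aromatic residues here: W3, W12, F22 (3).
Sulfur-containing residues here: C10 (1).
The two groups share no amino acid, so total = 3 + 1 = 4.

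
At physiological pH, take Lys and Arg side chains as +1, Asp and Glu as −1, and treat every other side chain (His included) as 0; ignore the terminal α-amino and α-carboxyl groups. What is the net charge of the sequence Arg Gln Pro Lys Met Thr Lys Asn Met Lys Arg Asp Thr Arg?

Positive (K, R): Arg1, Lys4, Lys7, Lys10, Arg11, Arg14 → +6.
Negative (D, E): Asp12 → −1.
Net charge = (+6) + (−1) = +5.

+5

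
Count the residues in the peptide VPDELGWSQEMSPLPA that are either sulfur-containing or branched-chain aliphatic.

4

Sulfur-containing: C, M. Branched-chain aliphatic: I, L, V.
Sulfur-containing residues here: M11 (1).
Branched-chain aliphatic residues here: V1, L5, L14 (3).
The two groups share no amino acid, so total = 1 + 3 = 4.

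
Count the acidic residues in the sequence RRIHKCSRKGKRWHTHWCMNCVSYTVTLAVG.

0

Only D (aspartate) and E (glutamate) carry a side-chain carboxylic acid.
None of the 31 residues belong to this group.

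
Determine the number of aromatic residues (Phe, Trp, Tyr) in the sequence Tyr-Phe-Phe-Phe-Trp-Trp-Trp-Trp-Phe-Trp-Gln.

Matching residues: Tyr1, Phe2, Phe3, Phe4, Trp5, Trp6, Trp7, Trp8, Phe9, Trp10.

10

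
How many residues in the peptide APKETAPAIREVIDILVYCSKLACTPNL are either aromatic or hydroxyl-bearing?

Aromatic: F, W, Y. Hydroxyl-bearing: S, T, Y.
Aromatic residues here: Y18 (1).
Hydroxyl-bearing residues here: T5, Y18, S20, T25 (4).
Y is in both groups, so the 1 Y residue must not be double-counted.
Total = 1 + 4 − 1 = 4.

4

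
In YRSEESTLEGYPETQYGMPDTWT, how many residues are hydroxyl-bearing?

9

Serine (S), threonine (T), and tyrosine (Y) each carry a hydroxyl group on the side chain.
Matching residues: Y1, S3, S6, T7, Y11, T14, Y16, T21, T23.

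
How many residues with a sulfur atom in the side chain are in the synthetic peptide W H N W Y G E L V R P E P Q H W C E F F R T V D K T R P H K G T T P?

1

Cysteine (C, thiol) and methionine (M, thioether) are the two sulfur-containing amino acids.
Matching residues: C17.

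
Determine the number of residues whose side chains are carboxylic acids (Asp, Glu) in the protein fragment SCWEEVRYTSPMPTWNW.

Matching residues: E4, E5.

2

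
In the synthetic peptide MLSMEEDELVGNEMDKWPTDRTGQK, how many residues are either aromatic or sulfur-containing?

4

Aromatic: F, W, Y. Sulfur-containing: C, M.
Aromatic residues here: W17 (1).
Sulfur-containing residues here: M1, M4, M14 (3).
The two groups share no amino acid, so total = 1 + 3 = 4.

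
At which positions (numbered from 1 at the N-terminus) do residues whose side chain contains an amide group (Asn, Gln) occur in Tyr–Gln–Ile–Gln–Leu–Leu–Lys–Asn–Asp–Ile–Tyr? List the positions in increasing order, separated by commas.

2, 4, 8

Matching residues: Gln2, Gln4, Asn8.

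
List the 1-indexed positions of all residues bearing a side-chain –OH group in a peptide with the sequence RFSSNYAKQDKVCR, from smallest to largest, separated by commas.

Serine (S), threonine (T), and tyrosine (Y) each carry a hydroxyl group on the side chain.
Matching residues: S3, S4, Y6.

3, 4, 6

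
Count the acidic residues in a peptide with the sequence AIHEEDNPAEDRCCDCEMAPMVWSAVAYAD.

8

Only D (aspartate) and E (glutamate) carry a side-chain carboxylic acid.
Matching residues: E4, E5, D6, E10, D11, D15, E17, D30.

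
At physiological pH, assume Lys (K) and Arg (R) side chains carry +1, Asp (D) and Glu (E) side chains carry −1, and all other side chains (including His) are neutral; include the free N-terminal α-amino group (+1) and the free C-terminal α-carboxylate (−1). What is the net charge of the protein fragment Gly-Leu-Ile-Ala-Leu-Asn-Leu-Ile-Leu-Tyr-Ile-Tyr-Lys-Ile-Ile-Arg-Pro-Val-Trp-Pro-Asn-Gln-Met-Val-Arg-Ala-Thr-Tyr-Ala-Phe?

Positive (K, R): Lys13, Arg16, Arg25 → +3.
Negative (D, E): none → −0.
The N-terminus (+1) and C-terminus (−1) cancel.
Net charge = (+3) + (−0) = +3.

+3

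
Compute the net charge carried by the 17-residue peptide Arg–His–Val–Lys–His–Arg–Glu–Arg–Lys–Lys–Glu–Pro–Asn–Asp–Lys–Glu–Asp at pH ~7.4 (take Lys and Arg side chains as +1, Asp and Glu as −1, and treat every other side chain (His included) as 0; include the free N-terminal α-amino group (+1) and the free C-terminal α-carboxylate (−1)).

+2

Positive (K, R): Arg1, Lys4, Arg6, Arg8, Lys9, Lys10, Lys15 → +7.
Negative (D, E): Glu7, Glu11, Asp14, Glu16, Asp17 → −5.
The N-terminus (+1) and C-terminus (−1) cancel.
Net charge = (+7) + (−5) = +2.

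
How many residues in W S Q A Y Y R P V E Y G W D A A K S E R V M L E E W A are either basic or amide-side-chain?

4

Basic: H, K, R. Amide-side-chain: N, Q.
Basic residues here: R7, K17, R20 (3).
Amide-side-chain residues here: Q3 (1).
The two groups share no amino acid, so total = 3 + 1 = 4.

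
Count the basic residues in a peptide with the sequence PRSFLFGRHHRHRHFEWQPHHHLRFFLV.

12

The basic amino acids are Lys (K), Arg (R), and His (H).
Matching residues: R2, R8, H9, H10, R11, H12, R13, H14, H20, H21, H22, R24.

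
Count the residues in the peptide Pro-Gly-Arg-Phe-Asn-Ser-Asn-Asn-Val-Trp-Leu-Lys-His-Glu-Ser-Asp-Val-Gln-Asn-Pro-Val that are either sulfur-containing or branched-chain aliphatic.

4

Sulfur-containing: C, M. Branched-chain aliphatic: I, L, V.
Sulfur-containing residues here: none (0).
Branched-chain aliphatic residues here: Val9, Leu11, Val17, Val21 (4).
The two groups share no amino acid, so total = 0 + 4 = 4.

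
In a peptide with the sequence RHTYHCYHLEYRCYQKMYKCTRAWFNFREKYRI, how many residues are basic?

11

Lysine (K), arginine (R), and histidine (H) have basic, nitrogen-containing side chains.
Matching residues: R1, H2, H5, H8, R12, K16, K19, R22, R28, K30, R32.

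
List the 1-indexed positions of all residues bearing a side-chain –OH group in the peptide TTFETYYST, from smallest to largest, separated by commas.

The –OH-bearing residues are Ser, Thr (aliphatic alcohols), and Tyr (phenol).
Matching residues: T1, T2, T5, Y6, Y7, S8, T9.

1, 2, 5, 6, 7, 8, 9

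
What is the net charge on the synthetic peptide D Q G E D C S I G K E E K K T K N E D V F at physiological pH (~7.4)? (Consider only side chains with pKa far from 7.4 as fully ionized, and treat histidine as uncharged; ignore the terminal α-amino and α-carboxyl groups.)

Near pH 7.4, K and R contribute +1 each, D and E contribute −1 each, and every other side chain (His included, as stated) is uncharged.
Positive (K, R): K10, K13, K14, K16 → +4.
Negative (D, E): D1, E4, D5, E11, E12, E18, D19 → −7.
Net charge = (+4) + (−7) = −3.

-3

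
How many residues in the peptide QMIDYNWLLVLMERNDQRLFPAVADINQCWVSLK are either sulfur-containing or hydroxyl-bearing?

5

Sulfur-containing: C, M. Hydroxyl-bearing: S, T, Y.
Sulfur-containing residues here: M2, M12, C29 (3).
Hydroxyl-bearing residues here: Y5, S32 (2).
The two groups share no amino acid, so total = 3 + 2 = 5.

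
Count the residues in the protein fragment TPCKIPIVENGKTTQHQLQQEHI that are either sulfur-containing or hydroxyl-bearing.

4

Sulfur-containing: C, M. Hydroxyl-bearing: S, T, Y.
Sulfur-containing residues here: C3 (1).
Hydroxyl-bearing residues here: T1, T13, T14 (3).
The two groups share no amino acid, so total = 1 + 3 = 4.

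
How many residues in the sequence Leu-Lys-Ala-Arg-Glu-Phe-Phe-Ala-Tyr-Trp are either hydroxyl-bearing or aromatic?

Hydroxyl-bearing: S, T, Y. Aromatic: F, W, Y.
Hydroxyl-bearing residues here: Tyr9 (1).
Aromatic residues here: Phe6, Phe7, Tyr9, Trp10 (4).
Y is in both groups, so the 1 Y residue must not be double-counted.
Total = 1 + 4 − 1 = 4.

4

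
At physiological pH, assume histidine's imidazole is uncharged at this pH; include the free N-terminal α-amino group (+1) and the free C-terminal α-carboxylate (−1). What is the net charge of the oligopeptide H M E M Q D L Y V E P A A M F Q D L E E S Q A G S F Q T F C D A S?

The side chains ionized at physiological pH are Lys/Arg (+1) and Asp/Glu (−1); with His treated as neutral, nothing else contributes.
Positive (K, R): none → +0.
Negative (D, E): E3, D6, E10, D17, E19, E20, D31 → −7.
The N-terminus (+1) and C-terminus (−1) cancel.
Net charge = (+0) + (−7) = −7.

-7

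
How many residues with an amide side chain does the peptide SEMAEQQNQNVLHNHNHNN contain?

Only N (asparagine) and Q (glutamine) carry a side-chain carboxamide.
Matching residues: Q6, Q7, N8, Q9, N10, N14, N16, N18, N19.

9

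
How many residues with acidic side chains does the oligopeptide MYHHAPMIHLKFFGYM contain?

The acidic residues are Asp (D) and Glu (E), whose side chains end in a carboxylate group.
None of the 16 residues belong to this group.

0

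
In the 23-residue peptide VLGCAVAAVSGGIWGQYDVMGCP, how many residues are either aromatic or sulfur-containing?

Aromatic: F, W, Y. Sulfur-containing: C, M.
Aromatic residues here: W14, Y17 (2).
Sulfur-containing residues here: C4, M20, C22 (3).
The two groups share no amino acid, so total = 2 + 3 = 5.

5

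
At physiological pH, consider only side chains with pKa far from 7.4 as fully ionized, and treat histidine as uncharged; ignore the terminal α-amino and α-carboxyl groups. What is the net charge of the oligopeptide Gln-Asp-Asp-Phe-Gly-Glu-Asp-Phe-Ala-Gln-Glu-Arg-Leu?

-4

The side chains ionized at physiological pH are Lys/Arg (+1) and Asp/Glu (−1); with His treated as neutral, nothing else contributes.
Positive (K, R): Arg12 → +1.
Negative (D, E): Asp2, Asp3, Glu6, Asp7, Glu11 → −5.
Net charge = (+1) + (−5) = −4.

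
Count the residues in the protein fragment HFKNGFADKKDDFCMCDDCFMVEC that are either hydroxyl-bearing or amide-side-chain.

1

Hydroxyl-bearing: S, T, Y. Amide-side-chain: N, Q.
Hydroxyl-bearing residues here: none (0).
Amide-side-chain residues here: N4 (1).
The two groups share no amino acid, so total = 0 + 1 = 1.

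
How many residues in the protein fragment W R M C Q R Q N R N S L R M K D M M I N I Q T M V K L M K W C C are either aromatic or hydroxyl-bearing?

Aromatic: F, W, Y. Hydroxyl-bearing: S, T, Y.
Aromatic residues here: W1, W30 (2).
Hydroxyl-bearing residues here: S11, T23 (2).
(Y belongs to both groups, but none appear in this sequence.) Total = 2 + 2 = 4.

4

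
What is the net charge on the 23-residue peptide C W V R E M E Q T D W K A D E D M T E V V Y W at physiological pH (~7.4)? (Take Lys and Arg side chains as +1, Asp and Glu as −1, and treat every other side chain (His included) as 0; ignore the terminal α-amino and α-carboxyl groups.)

-5

Positive (K, R): R4, K12 → +2.
Negative (D, E): E5, E7, D10, D14, E15, D16, E19 → −7.
Net charge = (+2) + (−7) = −5.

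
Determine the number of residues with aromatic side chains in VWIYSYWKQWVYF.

7

Phenylalanine (F), tryptophan (W), and tyrosine (Y) have aromatic ring side chains.
Matching residues: W2, Y4, Y6, W7, W10, Y12, F13.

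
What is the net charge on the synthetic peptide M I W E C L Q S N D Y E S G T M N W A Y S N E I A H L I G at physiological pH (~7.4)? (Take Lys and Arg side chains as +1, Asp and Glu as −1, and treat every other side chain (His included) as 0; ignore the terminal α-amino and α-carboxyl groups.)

-4

Positive (K, R): none → +0.
Negative (D, E): E4, D10, E12, E23 → −4.
Net charge = (+0) + (−4) = −4.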